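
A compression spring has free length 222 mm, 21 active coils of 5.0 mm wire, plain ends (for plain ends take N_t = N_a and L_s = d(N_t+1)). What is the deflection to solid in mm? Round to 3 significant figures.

N_t = 21; L_s = 5.0·22 = 110 mm
δ_solid = L₀ − L_s = 222 − 110 = 112 mm

112 mm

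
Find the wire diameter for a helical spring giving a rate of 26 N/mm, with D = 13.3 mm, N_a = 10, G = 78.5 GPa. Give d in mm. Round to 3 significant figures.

d = (8D³N_a·k / G)^(1/4) = (8·13.3³·10·26 / (78.5×10³))^0.25
  = (62.337)^0.25 = 2.8099 mm

2.81 mm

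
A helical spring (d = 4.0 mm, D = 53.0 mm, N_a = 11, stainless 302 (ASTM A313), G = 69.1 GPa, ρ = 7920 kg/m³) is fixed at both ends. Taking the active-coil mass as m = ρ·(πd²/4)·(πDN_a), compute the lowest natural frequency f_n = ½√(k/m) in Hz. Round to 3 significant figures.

k = Gd⁴/(8D³N_a) = (69.1×10³)(4.0⁴)/(8·53.0³·11) = 1.3502 N/mm = 1350.2 N/m
Wire length L = πDN_a = π·53.0·11 = 1831.5 mm
m = ρ·(πd²/4)·L = 7920 × 12.566×10⁻⁶ m² × 1.8315 m = 0.18229 kg
f_n = ½√(k/m) = 0.5·√(1350.2/0.18229) = 0.5·√(7407.2) = 43.033 Hz

43.0 Hz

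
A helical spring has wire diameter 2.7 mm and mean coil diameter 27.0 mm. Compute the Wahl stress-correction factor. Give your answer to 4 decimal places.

C = D/d = 27.0/2.7 = 10.0000
K_W = (4C−1)/(4C−4) + 0.615/C = 39.000/36.000 + 0.0615 = 1.1448

1.1448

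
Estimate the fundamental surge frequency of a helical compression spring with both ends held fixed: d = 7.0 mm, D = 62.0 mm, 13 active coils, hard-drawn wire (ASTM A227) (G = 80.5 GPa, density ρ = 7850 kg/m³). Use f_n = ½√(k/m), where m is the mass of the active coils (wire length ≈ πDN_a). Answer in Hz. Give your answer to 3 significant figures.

50.5 Hz

k = Gd⁴/(8D³N_a) = (80.5×10³)(7.0⁴)/(8·62.0³·13) = 7.7979 N/mm = 7797.9 N/m
Wire length L = πDN_a = π·62.0·13 = 2532.1 mm
m = ρ·(πd²/4)·L = 7850 × 38.485×10⁻⁶ m² × 2.5321 m = 0.76496 kg
f_n = ½√(k/m) = 0.5·√(7797.9/0.76496) = 0.5·√(10194) = 50.482 Hz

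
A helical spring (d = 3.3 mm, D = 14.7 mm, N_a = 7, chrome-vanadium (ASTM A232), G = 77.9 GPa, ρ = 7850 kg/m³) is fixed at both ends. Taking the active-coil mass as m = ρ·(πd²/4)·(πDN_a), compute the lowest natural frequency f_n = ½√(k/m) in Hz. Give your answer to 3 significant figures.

k = Gd⁴/(8D³N_a) = (77.9×10³)(3.3⁴)/(8·14.7³·7) = 51.934 N/mm = 51934 N/m
Wire length L = πDN_a = π·14.7·7 = 323.27 mm
m = ρ·(πd²/4)·L = 7850 × 8.553×10⁻⁶ m² × 0.32327 m = 0.021705 kg
f_n = ½√(k/m) = 0.5·√(51934/0.021705) = 0.5·√(2.3928e+06) = 773.43 Hz

773 Hz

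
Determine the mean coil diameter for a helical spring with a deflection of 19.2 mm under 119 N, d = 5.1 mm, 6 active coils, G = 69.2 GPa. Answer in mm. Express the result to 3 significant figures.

Required rate k = F/δ = 119/19.2 = 6.1979 N/mm
D = (Gd⁴/(8N_a·k))^(1/3) = (69.2×10³·5.1⁴/(8·6·6.1979))^(1/3)
  = (157362)^(1/3) = 53.9883 mm

54.0 mm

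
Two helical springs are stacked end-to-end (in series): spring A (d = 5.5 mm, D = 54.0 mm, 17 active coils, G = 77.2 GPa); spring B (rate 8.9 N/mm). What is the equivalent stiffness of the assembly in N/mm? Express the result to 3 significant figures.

2.41 N/mm

k_A = Gd⁴/(8D³N_a) = (77.2×10³)(5.5⁴)/(8·54.0³·17) = 3.2987 N/mm
Series: 1/k_eq = 1/3.2987 + 1/8.9 = 0.41551; k_eq = 2.4067 N/mm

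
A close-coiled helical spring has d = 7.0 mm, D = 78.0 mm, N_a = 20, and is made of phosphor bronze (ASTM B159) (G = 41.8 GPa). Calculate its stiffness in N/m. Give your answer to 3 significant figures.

1320 N/m

k = Gd⁴/(8D³N_a) = (41.8×10³ × 7.0⁴) / (8 × 78.0³ × 20)
  = 1.00362e+08 / 7.59283e+07 = 1.3218 N/mm = 1321.8 N/m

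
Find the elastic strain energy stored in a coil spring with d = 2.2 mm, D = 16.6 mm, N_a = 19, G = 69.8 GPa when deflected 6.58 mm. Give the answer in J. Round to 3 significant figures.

k = Gd⁴/(8D³N_a) = (69.8×10³)(2.2⁴)/(8·16.6³·19) = 2.3517 N/mm
U = ½kδ² = 0.5 × 2.3517 × 6.58² = 50.91 N·mm = 0.05091 J

0.0509 J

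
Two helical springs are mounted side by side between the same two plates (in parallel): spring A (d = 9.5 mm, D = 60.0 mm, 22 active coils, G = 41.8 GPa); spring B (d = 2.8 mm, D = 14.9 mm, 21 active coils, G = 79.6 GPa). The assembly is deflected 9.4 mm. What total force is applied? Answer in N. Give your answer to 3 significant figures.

k_A = Gd⁴/(8D³N_a) = (41.8×10³)(9.5⁴)/(8·60.0³·22) = 8.9558 N/mm
k_B = Gd⁴/(8D³N_a) = (79.6×10³)(2.8⁴)/(8·14.9³·21) = 8.8039 N/mm
Parallel: k_eq = 8.9558 + 8.8039 = 17.76 N/mm
F = k_eq·δ = 17.76·9.4 = 166.94 N

167 N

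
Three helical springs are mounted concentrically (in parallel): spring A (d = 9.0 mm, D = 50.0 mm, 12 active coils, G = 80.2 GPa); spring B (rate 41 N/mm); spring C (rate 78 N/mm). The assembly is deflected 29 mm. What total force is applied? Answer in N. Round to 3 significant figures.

k_A = Gd⁴/(8D³N_a) = (80.2×10³)(9.0⁴)/(8·50.0³·12) = 43.849 N/mm
Parallel: k_eq = 43.849 + 41 + 78 = 162.85 N/mm
F = k_eq·δ = 162.85·29 = 4722.6 N

4720 N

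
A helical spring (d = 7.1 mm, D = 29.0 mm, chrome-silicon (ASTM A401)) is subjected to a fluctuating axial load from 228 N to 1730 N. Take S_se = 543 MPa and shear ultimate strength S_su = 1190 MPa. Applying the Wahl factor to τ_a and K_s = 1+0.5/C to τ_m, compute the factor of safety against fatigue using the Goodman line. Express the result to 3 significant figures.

C = D/d = 29.0/7.1 = 4.0845; K_W = (4C−1)/(4C−4)+0.615/C = 1.3937; K_s = 1+0.5/C = 1.1224
F_a = (F_max−F_min)/2 = 751 N; F_m = (F_max+F_min)/2 = 979 N
τ_a = K_W·8F_aD/(πd³) = 1.3937 × 154.95 = 215.96 MPa
τ_m = K_s·8F_mD/(πd³) = 1.1224 × 202 = 226.72 MPa
Goodman: 1/n_f = τ_a/S_se + τ_m/S_su = 215.96/543 + 226.72/1190 = 0.39772 + 0.19052 = 0.58825
n_f = 1/0.58825 = 1.7

1.70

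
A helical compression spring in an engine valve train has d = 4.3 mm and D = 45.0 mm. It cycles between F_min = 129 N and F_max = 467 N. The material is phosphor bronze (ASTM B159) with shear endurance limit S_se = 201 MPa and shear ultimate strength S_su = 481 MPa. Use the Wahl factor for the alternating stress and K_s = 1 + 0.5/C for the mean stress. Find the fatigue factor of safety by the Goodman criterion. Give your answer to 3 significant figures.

0.432

C = D/d = 45.0/4.3 = 10.4651; K_W = (4C−1)/(4C−4)+0.615/C = 1.1380; K_s = 1+0.5/C = 1.0478
F_a = (F_max−F_min)/2 = 169 N; F_m = (F_max+F_min)/2 = 298 N
τ_a = K_W·8F_aD/(πd³) = 1.1380 × 243.58 = 277.19 MPa
τ_m = K_s·8F_mD/(πd³) = 1.0478 × 429.5 = 450.02 MPa
Goodman: 1/n_f = τ_a/S_se + τ_m/S_su = 277.19/201 + 450.02/481 = 1.37906 + 0.93559 = 2.3147
n_f = 1/2.3147 = 0.432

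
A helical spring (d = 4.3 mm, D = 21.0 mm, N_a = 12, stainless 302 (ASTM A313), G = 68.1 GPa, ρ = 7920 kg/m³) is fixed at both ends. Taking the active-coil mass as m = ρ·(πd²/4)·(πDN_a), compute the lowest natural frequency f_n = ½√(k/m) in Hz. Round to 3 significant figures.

268 Hz

k = Gd⁴/(8D³N_a) = (68.1×10³)(4.3⁴)/(8·21.0³·12) = 26.187 N/mm = 26187 N/m
Wire length L = πDN_a = π·21.0·12 = 791.68 mm
m = ρ·(πd²/4)·L = 7920 × 14.522×10⁻⁶ m² × 0.79168 m = 0.091055 kg
f_n = ½√(k/m) = 0.5·√(26187/0.091055) = 0.5·√(2.876e+05) = 268.14 Hz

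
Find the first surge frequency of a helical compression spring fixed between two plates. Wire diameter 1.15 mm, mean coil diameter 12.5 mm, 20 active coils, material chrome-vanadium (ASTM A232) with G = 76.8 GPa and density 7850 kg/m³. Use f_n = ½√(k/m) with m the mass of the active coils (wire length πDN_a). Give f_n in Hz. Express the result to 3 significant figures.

k = Gd⁴/(8D³N_a) = (76.8×10³)(1.15⁴)/(8·12.5³·20) = 0.42984 N/mm = 429.84 N/m
Wire length L = πDN_a = π·12.5·20 = 785.4 mm
m = ρ·(πd²/4)·L = 7850 × 1.0387×10⁻⁶ m² × 0.7854 m = 0.0064039 kg
f_n = ½√(k/m) = 0.5·√(429.84/0.0064039) = 0.5·√(67121) = 129.54 Hz

130 Hz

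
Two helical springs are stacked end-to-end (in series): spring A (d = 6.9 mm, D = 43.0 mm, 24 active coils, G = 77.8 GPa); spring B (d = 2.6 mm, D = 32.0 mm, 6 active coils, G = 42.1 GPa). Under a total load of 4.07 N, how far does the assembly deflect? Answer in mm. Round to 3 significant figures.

3.68 mm

k_A = Gd⁴/(8D³N_a) = (77.8×10³)(6.9⁴)/(8·43.0³·24) = 11.552 N/mm
k_B = Gd⁴/(8D³N_a) = (42.1×10³)(2.6⁴)/(8·32.0³·6) = 1.2232 N/mm
Series: 1/k_eq = 1/11.552 + 1/1.2232 = 0.90412; k_eq = 1.1061 N/mm
δ = F/k_eq = 4.07/1.1061 = 3.6797 mm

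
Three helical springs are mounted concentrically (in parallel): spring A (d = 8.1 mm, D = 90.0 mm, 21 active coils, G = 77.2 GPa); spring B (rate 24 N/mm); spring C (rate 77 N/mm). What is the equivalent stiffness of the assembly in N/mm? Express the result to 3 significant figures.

k_A = Gd⁴/(8D³N_a) = (77.2×10³)(8.1⁴)/(8·90.0³·21) = 2.7134 N/mm
Parallel: k_eq = 2.7134 + 24 + 77 = 103.71 N/mm

104 N/mm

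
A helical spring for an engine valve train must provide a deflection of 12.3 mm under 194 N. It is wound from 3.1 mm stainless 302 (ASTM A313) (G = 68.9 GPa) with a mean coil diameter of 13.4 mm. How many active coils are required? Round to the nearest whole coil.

21

Required rate k = F/δ = 194/12.3 = 15.772 N/mm
N_a = Gd⁴/(8D³k) = (68.9×10³ × 3.1⁴)/(8 × 13.4³ × 15.772)
    = 6.36306e+06 / 303599 = 20.96 → 21 coils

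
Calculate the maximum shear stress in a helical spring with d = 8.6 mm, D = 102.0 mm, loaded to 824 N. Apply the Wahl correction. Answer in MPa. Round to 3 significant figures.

Spring index C = D/d = 102.0/8.6 = 11.8605
K_W = (4C−1)/(4C−4) + 0.615/C = 46.442/43.442 + 0.0519 = 1.1209
τ₀ = 8FD/(πd³) = 8·824·102.0/(π·8.6³) = 672384/1998.2 = 336.49 MPa
τ_max = K·τ₀ = 1.1209 × 336.49 = 377.18 MPa

377 MPa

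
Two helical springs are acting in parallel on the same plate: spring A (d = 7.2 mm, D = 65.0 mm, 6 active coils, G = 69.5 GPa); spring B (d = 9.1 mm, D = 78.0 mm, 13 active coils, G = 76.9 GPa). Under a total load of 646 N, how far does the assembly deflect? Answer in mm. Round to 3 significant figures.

26.0 mm

k_A = Gd⁴/(8D³N_a) = (69.5×10³)(7.2⁴)/(8·65.0³·6) = 14.169 N/mm
k_B = Gd⁴/(8D³N_a) = (76.9×10³)(9.1⁴)/(8·78.0³·13) = 10.685 N/mm
Parallel: k_eq = 14.169 + 10.685 = 24.854 N/mm
δ = F/k_eq = 646/24.854 = 25.992 mm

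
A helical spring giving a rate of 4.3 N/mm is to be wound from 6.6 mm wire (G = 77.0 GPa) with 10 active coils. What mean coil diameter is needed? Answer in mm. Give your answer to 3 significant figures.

75.2 mm

D = (Gd⁴/(8N_a·k))^(1/3) = (77.0×10³·6.6⁴/(8·10·4.3))^(1/3)
  = (424725)^(1/3) = 75.1685 mm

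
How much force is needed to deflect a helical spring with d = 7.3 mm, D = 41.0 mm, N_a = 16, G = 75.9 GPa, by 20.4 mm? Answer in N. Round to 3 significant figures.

498 N

k = Gd⁴/(8D³N_a) = (75.9×10³)(7.3⁴)/(8·41.0³·16) = 24.433 N/mm
F = k·δ = 24.433 × 20.4 = 498.43 N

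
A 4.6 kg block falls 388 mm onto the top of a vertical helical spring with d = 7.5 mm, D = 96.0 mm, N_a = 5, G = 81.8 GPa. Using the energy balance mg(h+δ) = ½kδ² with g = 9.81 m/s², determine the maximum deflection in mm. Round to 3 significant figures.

75.6 mm

k = Gd⁴/(8D³N_a) = (81.8×10³)(7.5⁴)/(8·96.0³·5) = 7.3135 N/mm
W = mg = 4.6 × 9.81 = 45.126 N
½kδ² − Wδ − Wh = 0 → δ = (W + √(W² + 2kWh))/k
δ = (45.126 + √(2036.4 + 256102))/7.3135 = (45.126 + 508.07)/7.3135 = 75.641 mm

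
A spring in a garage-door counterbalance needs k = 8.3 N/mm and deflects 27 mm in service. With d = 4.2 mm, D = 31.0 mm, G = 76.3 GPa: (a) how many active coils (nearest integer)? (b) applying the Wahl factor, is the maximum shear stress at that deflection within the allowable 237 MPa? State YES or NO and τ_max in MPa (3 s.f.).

(a) 12 coils; (b) NO, τ_max = 287 MPa

N_a = Gd⁴/(8D³k) = (76.3×10³)(4.2⁴)/(8·31.0³·8.3) = 12 → N_a = 12
Actual rate k = Gd⁴/(8D³·12) = 8.3017 N/mm
Working load F = kδ = 8.3017·27 = 224.15 N
C = 31.0/4.2 = 7.3810; K_W = (4C−1)/(4C−4)+0.615/C = 1.2009
τ_max = K_W·8FD/(πd³) = 1.2009·238.83 = 286.8 MPa
τ_max > 237 MPa → exceeds allowable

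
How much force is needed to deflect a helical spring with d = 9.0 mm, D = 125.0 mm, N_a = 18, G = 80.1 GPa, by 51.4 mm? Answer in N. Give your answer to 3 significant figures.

96.0 N

k = Gd⁴/(8D³N_a) = (80.1×10³)(9.0⁴)/(8·125.0³·18) = 1.8686 N/mm
F = k·δ = 1.8686 × 51.4 = 96.045 N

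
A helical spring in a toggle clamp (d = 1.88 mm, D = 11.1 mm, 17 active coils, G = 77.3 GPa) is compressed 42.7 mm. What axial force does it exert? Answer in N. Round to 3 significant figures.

222 N

k = Gd⁴/(8D³N_a) = (77.3×10³)(1.88⁴)/(8·11.1³·17) = 5.1916 N/mm
F = k·δ = 5.1916 × 42.7 = 221.68 N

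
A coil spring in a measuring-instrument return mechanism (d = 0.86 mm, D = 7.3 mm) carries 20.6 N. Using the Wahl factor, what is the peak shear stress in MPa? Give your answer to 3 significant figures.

Spring index C = D/d = 7.3/0.86 = 8.4884
K_W = (4C−1)/(4C−4) + 0.615/C = 32.953/29.953 + 0.0725 = 1.1726
τ₀ = 8FD/(πd³) = 8·20.6·7.3/(π·0.86³) = 1203.04/1.9982 = 602.05 MPa
τ_max = K·τ₀ = 1.1726 × 602.05 = 705.97 MPa

706 MPa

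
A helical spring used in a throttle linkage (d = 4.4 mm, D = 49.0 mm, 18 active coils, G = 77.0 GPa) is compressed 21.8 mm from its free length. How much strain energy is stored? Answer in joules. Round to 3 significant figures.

k = Gd⁴/(8D³N_a) = (77.0×10³)(4.4⁴)/(8·49.0³·18) = 1.7035 N/mm
U = ½kδ² = 0.5 × 1.7035 × 21.8² = 404.79 N·mm = 0.40479 J

0.405 J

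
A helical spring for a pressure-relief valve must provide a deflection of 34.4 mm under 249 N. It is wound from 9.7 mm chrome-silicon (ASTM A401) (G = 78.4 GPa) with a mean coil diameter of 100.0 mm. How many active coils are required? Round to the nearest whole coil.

12

Required rate k = F/δ = 249/34.4 = 7.2384 N/mm
N_a = Gd⁴/(8D³k) = (78.4×10³ × 9.7⁴)/(8 × 100.0³ × 7.2384)
    = 6.9407e+08 / 5.7907e+07 = 11.99 → 12 coils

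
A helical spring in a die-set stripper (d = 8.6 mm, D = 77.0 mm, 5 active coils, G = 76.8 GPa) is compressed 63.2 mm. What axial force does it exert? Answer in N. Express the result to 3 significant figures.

k = Gd⁴/(8D³N_a) = (76.8×10³)(8.6⁴)/(8·77.0³·5) = 23.005 N/mm
F = k·δ = 23.005 × 63.2 = 1453.9 N

1450 N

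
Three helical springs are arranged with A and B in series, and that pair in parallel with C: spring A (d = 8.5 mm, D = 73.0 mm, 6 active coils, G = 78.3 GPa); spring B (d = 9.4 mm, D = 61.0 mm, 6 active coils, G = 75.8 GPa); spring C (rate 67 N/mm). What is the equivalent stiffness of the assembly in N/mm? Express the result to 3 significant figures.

k_A = Gd⁴/(8D³N_a) = (78.3×10³)(8.5⁴)/(8·73.0³·6) = 21.889 N/mm
k_B = Gd⁴/(8D³N_a) = (75.8×10³)(9.4⁴)/(8·61.0³·6) = 54.319 N/mm
Springs A,B series: k_AB = 1/(1/21.889+1/54.319) = 15.602 N/mm; parallel with C: k_eq = 15.602+67 = 82.602 N/mm

82.6 N/mm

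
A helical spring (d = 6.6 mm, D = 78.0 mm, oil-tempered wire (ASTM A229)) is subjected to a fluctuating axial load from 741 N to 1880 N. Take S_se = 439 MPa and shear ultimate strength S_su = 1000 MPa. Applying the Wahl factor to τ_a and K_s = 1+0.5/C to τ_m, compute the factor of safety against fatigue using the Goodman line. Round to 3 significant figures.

C = D/d = 78.0/6.6 = 11.8182; K_W = (4C−1)/(4C−4)+0.615/C = 1.1214; K_s = 1+0.5/C = 1.0423
F_a = (F_max−F_min)/2 = 569.5 N; F_m = (F_max+F_min)/2 = 1310.5 N
τ_a = K_W·8F_aD/(πd³) = 1.1214 × 393.46 = 441.21 MPa
τ_m = K_s·8F_mD/(πd³) = 1.0423 × 905.4 = 943.7 MPa
Goodman: 1/n_f = τ_a/S_se + τ_m/S_su = 441.21/439 + 943.7/1000 = 1.00503 + 0.94370 = 1.9487
n_f = 1/1.9487 = 0.5132

0.513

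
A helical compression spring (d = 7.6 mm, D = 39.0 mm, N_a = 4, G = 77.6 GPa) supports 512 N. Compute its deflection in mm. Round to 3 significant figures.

k = Gd⁴/(8D³N_a) = (77.6×10³)(7.6⁴)/(8·39.0³·4) = 136.39 N/mm
δ = F/k = 512 / 136.39 = 3.754 mm

3.75 mm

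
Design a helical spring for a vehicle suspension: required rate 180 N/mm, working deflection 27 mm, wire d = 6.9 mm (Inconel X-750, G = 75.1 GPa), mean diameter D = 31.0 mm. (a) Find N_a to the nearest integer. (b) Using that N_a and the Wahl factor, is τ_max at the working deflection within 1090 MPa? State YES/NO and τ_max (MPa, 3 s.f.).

(a) 4 coils; (b) NO, τ_max = 1570 MPa

N_a = Gd⁴/(8D³k) = (75.1×10³)(6.9⁴)/(8·31.0³·180) = 3.968 → N_a = 4
Actual rate k = Gd⁴/(8D³·4) = 178.57 N/mm
Working load F = kδ = 178.57·27 = 4821.3 N
C = 31.0/6.9 = 4.4928; K_W = (4C−1)/(4C−4)+0.615/C = 1.3516
τ_max = K_W·8FD/(πd³) = 1.3516·1158.6 = 1565.9 MPa
τ_max > 1090 MPa → exceeds allowable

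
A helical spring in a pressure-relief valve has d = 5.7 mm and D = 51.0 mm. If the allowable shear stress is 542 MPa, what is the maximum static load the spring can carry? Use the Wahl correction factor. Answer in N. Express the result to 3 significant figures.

664 N

C = D/d = 51.0/5.7 = 8.9474
K_W = (4C−1)/(4C−4) + 0.615/C = 34.789/31.789 + 0.0687 = 1.1631
τ_max = K·8FD/(πd³) → F_max = τ_allow·πd³/(8DK)
F_max = 542·π·5.7³/(8·51.0·1.1631) = 3.1534e+05/474.55 = 664.5 N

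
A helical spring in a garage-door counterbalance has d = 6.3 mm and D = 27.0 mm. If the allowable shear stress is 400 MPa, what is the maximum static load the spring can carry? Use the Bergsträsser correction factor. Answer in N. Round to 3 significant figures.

C = D/d = 27.0/6.3 = 4.2857
K_B = (4C+2)/(4C−3) = 19.143/14.143 = 1.3535
τ_max = K·8FD/(πd³) → F_max = τ_allow·πd³/(8DK)
F_max = 400·π·6.3³/(8·27.0·1.3535) = 3.1422e+05/292.36 = 1074.8 N

1070 N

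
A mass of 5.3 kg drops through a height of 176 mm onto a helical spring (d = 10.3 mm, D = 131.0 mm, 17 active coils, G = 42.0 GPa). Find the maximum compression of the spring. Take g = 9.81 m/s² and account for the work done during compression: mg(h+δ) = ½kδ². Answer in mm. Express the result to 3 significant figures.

148 mm

k = Gd⁴/(8D³N_a) = (42.0×10³)(10.3⁴)/(8·131.0³·17) = 1.5461 N/mm
W = mg = 5.3 × 9.81 = 51.993 N
½kδ² − Wδ − Wh = 0 → δ = (W + √(W² + 2kWh))/k
δ = (51.993 + √(2703.3 + 28296.5))/1.5461 = (51.993 + 176.07)/1.5461 = 147.5 mm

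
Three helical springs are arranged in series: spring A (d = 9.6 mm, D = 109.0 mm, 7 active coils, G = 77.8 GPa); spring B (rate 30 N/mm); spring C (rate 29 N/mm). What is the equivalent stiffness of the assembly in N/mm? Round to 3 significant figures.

k_A = Gd⁴/(8D³N_a) = (77.8×10³)(9.6⁴)/(8·109.0³·7) = 9.1116 N/mm
Series: 1/k_eq = 1/9.1116 + 1/30 + 1/29 = 0.17757; k_eq = 5.6317 N/mm

5.63 N/mm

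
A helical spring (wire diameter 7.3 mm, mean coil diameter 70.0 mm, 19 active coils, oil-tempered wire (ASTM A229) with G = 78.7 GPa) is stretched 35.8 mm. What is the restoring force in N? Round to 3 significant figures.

153 N

k = Gd⁴/(8D³N_a) = (78.7×10³)(7.3⁴)/(8·70.0³·19) = 4.2868 N/mm
F = k·δ = 4.2868 × 35.8 = 153.47 N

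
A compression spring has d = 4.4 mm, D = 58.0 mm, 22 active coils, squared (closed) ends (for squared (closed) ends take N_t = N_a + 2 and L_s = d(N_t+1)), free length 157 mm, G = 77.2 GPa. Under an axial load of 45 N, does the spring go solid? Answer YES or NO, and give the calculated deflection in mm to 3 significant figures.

YES, δ = 53.4 mm

k = Gd⁴/(8D³N_a) = (77.2×10³)(4.4⁴)/(8·58.0³·22) = 0.84262 N/mm
N_t = 24; L_s = 4.4·25 = 110 mm; δ_solid = L₀ − L_s = 157 − 110 = 47 mm
δ = F/k = 45/0.84262 = 53.405 mm
δ ≥ δ_solid → spring goes solid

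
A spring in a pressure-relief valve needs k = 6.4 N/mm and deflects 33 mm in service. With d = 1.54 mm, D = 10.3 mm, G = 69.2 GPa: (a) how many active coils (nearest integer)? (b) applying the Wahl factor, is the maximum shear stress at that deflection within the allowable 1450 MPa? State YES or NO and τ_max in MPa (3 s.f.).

N_a = Gd⁴/(8D³k) = (69.2×10³)(1.54⁴)/(8·10.3³·6.4) = 6.957 → N_a = 7
Actual rate k = Gd⁴/(8D³·7) = 6.3605 N/mm
Working load F = kδ = 6.3605·33 = 209.9 N
C = 10.3/1.54 = 6.6883; K_W = (4C−1)/(4C−4)+0.615/C = 1.2238
τ_max = K_W·8FD/(πd³) = 1.2238·1507.4 = 1844.7 MPa
τ_max > 1450 MPa → exceeds allowable

(a) 7 coils; (b) NO, τ_max = 1840 MPa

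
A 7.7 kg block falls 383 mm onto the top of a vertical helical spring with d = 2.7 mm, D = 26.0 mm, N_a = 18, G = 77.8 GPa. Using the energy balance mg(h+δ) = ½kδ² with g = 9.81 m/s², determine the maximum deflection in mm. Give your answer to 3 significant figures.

240 mm

k = Gd⁴/(8D³N_a) = (77.8×10³)(2.7⁴)/(8·26.0³·18) = 1.6336 N/mm
W = mg = 7.7 × 9.81 = 75.537 N
½kδ² − Wδ − Wh = 0 → δ = (W + √(W² + 2kWh))/k
δ = (75.537 + √(5705.8 + 94523.7))/1.6336 = (75.537 + 316.59)/1.6336 = 240.04 mm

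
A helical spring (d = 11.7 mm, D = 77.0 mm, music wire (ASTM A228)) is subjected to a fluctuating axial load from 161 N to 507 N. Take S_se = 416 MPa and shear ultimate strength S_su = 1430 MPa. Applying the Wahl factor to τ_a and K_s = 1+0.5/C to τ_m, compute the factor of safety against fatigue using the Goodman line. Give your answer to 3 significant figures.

C = D/d = 77.0/11.7 = 6.5812; K_W = (4C−1)/(4C−4)+0.615/C = 1.2278; K_s = 1+0.5/C = 1.0760
F_a = (F_max−F_min)/2 = 173 N; F_m = (F_max+F_min)/2 = 334 N
τ_a = K_W·8F_aD/(πd³) = 1.2278 × 21.18 = 26.005 MPa
τ_m = K_s·8F_mD/(πd³) = 1.0760 × 40.89 = 43.997 MPa
Goodman: 1/n_f = τ_a/S_se + τ_m/S_su = 26.005/416 + 43.997/1430 = 0.06251 + 0.03077 = 0.093279
n_f = 1/0.093279 = 10.72

10.7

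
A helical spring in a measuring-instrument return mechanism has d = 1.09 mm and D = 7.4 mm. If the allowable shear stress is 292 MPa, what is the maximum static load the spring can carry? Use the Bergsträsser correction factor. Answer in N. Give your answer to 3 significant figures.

16.6 N

C = D/d = 7.4/1.09 = 6.7890
K_B = (4C+2)/(4C−3) = 29.156/24.156 = 1.2070
τ_max = K·8FD/(πd³) → F_max = τ_allow·πd³/(8DK)
F_max = 292·π·1.09³/(8·7.4·1.2070) = 1188/71.454 = 16.626 N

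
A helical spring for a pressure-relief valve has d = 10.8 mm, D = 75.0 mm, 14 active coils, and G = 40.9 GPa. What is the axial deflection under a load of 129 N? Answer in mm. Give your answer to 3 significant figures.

11.0 mm

k = Gd⁴/(8D³N_a) = (40.9×10³)(10.8⁴)/(8·75.0³·14) = 11.777 N/mm
δ = F/k = 129 / 11.777 = 10.954 mm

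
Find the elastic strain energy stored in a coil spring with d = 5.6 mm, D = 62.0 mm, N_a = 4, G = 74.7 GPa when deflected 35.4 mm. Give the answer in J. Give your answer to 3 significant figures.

k = Gd⁴/(8D³N_a) = (74.7×10³)(5.6⁴)/(8·62.0³·4) = 9.6327 N/mm
U = ½kδ² = 0.5 × 9.6327 × 35.4² = 6035.7 N·mm = 6.0357 J

6.04 J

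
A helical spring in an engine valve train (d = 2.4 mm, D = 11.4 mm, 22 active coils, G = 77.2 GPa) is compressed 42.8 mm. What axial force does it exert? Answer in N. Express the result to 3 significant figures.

k = Gd⁴/(8D³N_a) = (77.2×10³)(2.4⁴)/(8·11.4³·22) = 9.8228 N/mm
F = k·δ = 9.8228 × 42.8 = 420.42 N

420 N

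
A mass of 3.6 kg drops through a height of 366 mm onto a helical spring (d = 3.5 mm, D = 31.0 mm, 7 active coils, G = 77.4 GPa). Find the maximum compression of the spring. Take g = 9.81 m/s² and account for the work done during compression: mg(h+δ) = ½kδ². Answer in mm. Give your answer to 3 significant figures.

k = Gd⁴/(8D³N_a) = (77.4×10³)(3.5⁴)/(8·31.0³·7) = 6.9621 N/mm
W = mg = 3.6 × 9.81 = 35.316 N
½kδ² − Wδ − Wh = 0 → δ = (W + √(W² + 2kWh))/k
δ = (35.316 + √(1247.2 + 179979))/6.9621 = (35.316 + 425.71)/6.9621 = 66.219 mm

66.2 mm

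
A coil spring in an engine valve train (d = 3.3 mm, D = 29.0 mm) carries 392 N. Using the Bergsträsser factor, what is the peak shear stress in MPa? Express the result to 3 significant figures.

931 MPa

Spring index C = D/d = 29.0/3.3 = 8.7879
K_B = (4C+2)/(4C−3) = 37.152/32.152 = 1.1555
τ₀ = 8FD/(πd³) = 8·392·29.0/(π·3.3³) = 90944/112.9 = 805.53 MPa
τ_max = K·τ₀ = 1.1555 × 805.53 = 930.8 MPa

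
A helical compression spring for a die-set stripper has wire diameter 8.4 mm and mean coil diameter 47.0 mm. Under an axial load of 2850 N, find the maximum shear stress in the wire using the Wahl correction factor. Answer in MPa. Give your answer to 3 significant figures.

Spring index C = D/d = 47.0/8.4 = 5.5952
K_W = (4C−1)/(4C−4) + 0.615/C = 21.381/18.381 + 0.1099 = 1.2731
τ₀ = 8FD/(πd³) = 8·2850·47.0/(π·8.4³) = 1.0716e+06/1862 = 575.5 MPa
τ_max = K·τ₀ = 1.2731 × 575.5 = 732.68 MPa

733 MPa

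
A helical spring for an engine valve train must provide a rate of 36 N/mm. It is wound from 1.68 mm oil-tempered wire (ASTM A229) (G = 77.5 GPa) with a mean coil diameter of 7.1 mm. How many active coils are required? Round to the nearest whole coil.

N_a = Gd⁴/(8D³k) = (77.5×10³ × 1.68⁴)/(8 × 7.1³ × 36)
    = 617360 / 103078 = 5.989 → 6 coils

6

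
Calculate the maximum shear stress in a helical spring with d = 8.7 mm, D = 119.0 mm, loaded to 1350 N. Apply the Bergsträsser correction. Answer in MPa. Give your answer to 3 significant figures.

Spring index C = D/d = 119.0/8.7 = 13.6782
K_B = (4C+2)/(4C−3) = 56.713/51.713 = 1.0967
τ₀ = 8FD/(πd³) = 8·1350·119.0/(π·8.7³) = 1.2852e+06/2068.7 = 621.25 MPa
τ_max = K·τ₀ = 1.0967 × 621.25 = 681.31 MPa

681 MPa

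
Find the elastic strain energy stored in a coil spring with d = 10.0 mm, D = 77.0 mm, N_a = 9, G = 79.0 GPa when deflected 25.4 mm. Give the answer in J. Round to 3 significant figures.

k = Gd⁴/(8D³N_a) = (79.0×10³)(10.0⁴)/(8·77.0³·9) = 24.034 N/mm
U = ½kδ² = 0.5 × 24.034 × 25.4² = 7752.8 N·mm = 7.7528 J

7.75 J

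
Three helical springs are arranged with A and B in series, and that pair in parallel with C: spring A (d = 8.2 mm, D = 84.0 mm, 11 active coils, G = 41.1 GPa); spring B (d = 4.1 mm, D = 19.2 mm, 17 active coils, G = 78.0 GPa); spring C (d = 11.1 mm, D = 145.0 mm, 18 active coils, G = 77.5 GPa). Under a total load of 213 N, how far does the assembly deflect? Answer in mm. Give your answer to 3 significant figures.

k_A = Gd⁴/(8D³N_a) = (41.1×10³)(8.2⁴)/(8·84.0³·11) = 3.5627 N/mm
k_B = Gd⁴/(8D³N_a) = (78.0×10³)(4.1⁴)/(8·19.2³·17) = 22.897 N/mm
k_C = Gd⁴/(8D³N_a) = (77.5×10³)(11.1⁴)/(8·145.0³·18) = 2.68 N/mm
Springs A,B series: k_AB = 1/(1/3.5627+1/22.897) = 3.083 N/mm; parallel with C: k_eq = 3.083+2.68 = 5.7629 N/mm
δ = F/k_eq = 213/5.7629 = 36.96 mm

37.0 mm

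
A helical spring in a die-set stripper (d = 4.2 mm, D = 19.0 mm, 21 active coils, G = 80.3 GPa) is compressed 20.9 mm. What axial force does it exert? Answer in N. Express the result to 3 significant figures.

k = Gd⁴/(8D³N_a) = (80.3×10³)(4.2⁴)/(8·19.0³·21) = 21.684 N/mm
F = k·δ = 21.684 × 20.9 = 453.2 N

453 N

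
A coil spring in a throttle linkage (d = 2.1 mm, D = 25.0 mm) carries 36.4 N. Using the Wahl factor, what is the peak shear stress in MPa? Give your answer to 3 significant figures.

280 MPa

Spring index C = D/d = 25.0/2.1 = 11.9048
K_W = (4C−1)/(4C−4) + 0.615/C = 46.619/43.619 + 0.0517 = 1.1204
τ₀ = 8FD/(πd³) = 8·36.4·25.0/(π·2.1³) = 7280/29.094 = 250.22 MPa
τ_max = K·τ₀ = 1.1204 × 250.22 = 280.36 MPa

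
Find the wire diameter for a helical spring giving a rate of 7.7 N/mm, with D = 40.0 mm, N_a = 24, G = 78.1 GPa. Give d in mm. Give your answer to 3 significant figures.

5.90 mm

d = (8D³N_a·k / G)^(1/4) = (8·40.0³·24·7.7 / (78.1×10³))^0.25
  = (1211.5)^0.25 = 5.8997 mm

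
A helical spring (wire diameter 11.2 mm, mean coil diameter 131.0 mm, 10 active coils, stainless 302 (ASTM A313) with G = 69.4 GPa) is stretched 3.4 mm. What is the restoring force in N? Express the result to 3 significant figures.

20.6 N

k = Gd⁴/(8D³N_a) = (69.4×10³)(11.2⁴)/(8·131.0³·10) = 6.0719 N/mm
F = k·δ = 6.0719 × 3.4 = 20.645 N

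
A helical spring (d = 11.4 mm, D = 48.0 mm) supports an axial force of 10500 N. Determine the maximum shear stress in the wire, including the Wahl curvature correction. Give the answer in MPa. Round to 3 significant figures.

Spring index C = D/d = 48.0/11.4 = 4.2105
K_W = (4C−1)/(4C−4) + 0.615/C = 15.842/12.842 + 0.1461 = 1.3797
τ₀ = 8FD/(πd³) = 8·10500·48.0/(π·11.4³) = 4.032e+06/4654.4 = 866.28 MPa
τ_max = K·τ₀ = 1.3797 × 866.28 = 1195.2 MPa

1200 MPa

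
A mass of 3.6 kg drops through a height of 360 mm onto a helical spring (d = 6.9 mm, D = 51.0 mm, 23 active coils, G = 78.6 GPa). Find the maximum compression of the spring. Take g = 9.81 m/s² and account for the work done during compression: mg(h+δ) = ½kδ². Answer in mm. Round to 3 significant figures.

64.1 mm

k = Gd⁴/(8D³N_a) = (78.6×10³)(6.9⁴)/(8·51.0³·23) = 7.2995 N/mm
W = mg = 3.6 × 9.81 = 35.316 N
½kδ² − Wδ − Wh = 0 → δ = (W + √(W² + 2kWh))/k
δ = (35.316 + √(1247.2 + 185607))/7.2995 = (35.316 + 432.27)/7.2995 = 64.057 mm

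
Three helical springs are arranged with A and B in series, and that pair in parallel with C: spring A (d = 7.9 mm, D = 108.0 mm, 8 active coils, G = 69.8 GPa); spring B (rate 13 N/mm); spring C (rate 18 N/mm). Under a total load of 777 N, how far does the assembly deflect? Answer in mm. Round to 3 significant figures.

37.6 mm

k_A = Gd⁴/(8D³N_a) = (69.8×10³)(7.9⁴)/(8·108.0³·8) = 3.3722 N/mm
Springs A,B series: k_AB = 1/(1/3.3722+1/13) = 2.6776 N/mm; parallel with C: k_eq = 2.6776+18 = 20.678 N/mm
δ = F/k_eq = 777/20.678 = 37.577 mm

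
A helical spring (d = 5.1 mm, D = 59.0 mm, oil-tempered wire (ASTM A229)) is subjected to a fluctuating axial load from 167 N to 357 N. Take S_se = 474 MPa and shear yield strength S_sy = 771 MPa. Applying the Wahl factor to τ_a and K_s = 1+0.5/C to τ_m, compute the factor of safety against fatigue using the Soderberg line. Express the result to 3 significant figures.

1.52

C = D/d = 59.0/5.1 = 11.5686; K_W = (4C−1)/(4C−4)+0.615/C = 1.1241; K_s = 1+0.5/C = 1.0432
F_a = (F_max−F_min)/2 = 95 N; F_m = (F_max+F_min)/2 = 262 N
τ_a = K_W·8F_aD/(πd³) = 1.1241 × 107.6 = 120.95 MPa
τ_m = K_s·8F_mD/(πd³) = 1.0432 × 296.74 = 309.57 MPa
Soderberg: 1/n_f = τ_a/S_se + τ_m/S_sy = 120.95/474 + 309.57/771 = 0.25518 + 0.40152 = 0.65669
n_f = 1/0.65669 = 1.523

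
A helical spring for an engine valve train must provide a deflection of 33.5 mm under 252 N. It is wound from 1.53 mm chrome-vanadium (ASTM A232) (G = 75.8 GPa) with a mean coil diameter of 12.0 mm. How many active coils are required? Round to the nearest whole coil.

Required rate k = F/δ = 252/33.5 = 7.5224 N/mm
N_a = Gd⁴/(8D³k) = (75.8×10³ × 1.53⁴)/(8 × 12.0³ × 7.5224)
    = 415370 / 103989 = 3.994 → 4 coils

4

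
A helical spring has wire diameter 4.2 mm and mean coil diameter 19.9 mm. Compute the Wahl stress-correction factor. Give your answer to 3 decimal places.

C = D/d = 19.9/4.2 = 4.7381
K_W = (4C−1)/(4C−4) + 0.615/C = 17.952/14.952 + 0.1298 = 1.3304

1.330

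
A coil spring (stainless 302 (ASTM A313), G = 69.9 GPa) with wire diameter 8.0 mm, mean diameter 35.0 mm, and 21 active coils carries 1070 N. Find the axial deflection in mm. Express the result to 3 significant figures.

26.9 mm

k = Gd⁴/(8D³N_a) = (69.9×10³)(8.0⁴)/(8·35.0³·21) = 39.749 N/mm
δ = F/k = 1070 / 39.749 = 26.919 mm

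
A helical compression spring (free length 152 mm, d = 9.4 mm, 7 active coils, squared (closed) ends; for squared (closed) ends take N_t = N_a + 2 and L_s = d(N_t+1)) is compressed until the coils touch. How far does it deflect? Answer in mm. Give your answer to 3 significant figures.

58.0 mm

N_t = 9; L_s = 9.4·10 = 94 mm
δ_solid = L₀ − L_s = 152 − 94 = 58 mm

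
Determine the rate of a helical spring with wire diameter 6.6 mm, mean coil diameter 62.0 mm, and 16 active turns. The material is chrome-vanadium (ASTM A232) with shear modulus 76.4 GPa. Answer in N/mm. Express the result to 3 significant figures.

4.75 N/mm

k = Gd⁴/(8D³N_a) = (76.4×10³ × 6.6⁴) / (8 × 62.0³ × 16)
  = 1.44967e+08 / 3.0506e+07 = 4.7521 N/mm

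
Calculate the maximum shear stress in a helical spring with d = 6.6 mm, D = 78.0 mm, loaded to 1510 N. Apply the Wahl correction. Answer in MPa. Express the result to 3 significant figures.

1170 MPa

Spring index C = D/d = 78.0/6.6 = 11.8182
K_W = (4C−1)/(4C−4) + 0.615/C = 46.273/43.273 + 0.0520 = 1.1214
τ₀ = 8FD/(πd³) = 8·1510·78.0/(π·6.6³) = 942240/903.2 = 1043.2 MPa
τ_max = K·τ₀ = 1.1214 × 1043.2 = 1169.8 MPa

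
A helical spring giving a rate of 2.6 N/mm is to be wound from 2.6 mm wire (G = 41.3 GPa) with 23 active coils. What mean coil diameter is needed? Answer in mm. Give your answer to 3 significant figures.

D = (Gd⁴/(8N_a·k))^(1/3) = (41.3×10³·2.6⁴/(8·23·2.6))^(1/3)
  = (3945.05)^(1/3) = 15.8010 mm

15.8 mm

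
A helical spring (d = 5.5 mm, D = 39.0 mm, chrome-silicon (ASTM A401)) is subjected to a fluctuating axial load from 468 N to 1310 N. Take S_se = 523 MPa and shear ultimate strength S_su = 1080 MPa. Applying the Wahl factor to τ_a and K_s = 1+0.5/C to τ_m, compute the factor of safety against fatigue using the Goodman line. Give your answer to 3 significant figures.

0.903

C = D/d = 39.0/5.5 = 7.0909; K_W = (4C−1)/(4C−4)+0.615/C = 1.2099; K_s = 1+0.5/C = 1.0705
F_a = (F_max−F_min)/2 = 421 N; F_m = (F_max+F_min)/2 = 889 N
τ_a = K_W·8F_aD/(πd³) = 1.2099 × 251.3 = 304.04 MPa
τ_m = K_s·8F_mD/(πd³) = 1.0705 × 530.66 = 568.08 MPa
Goodman: 1/n_f = τ_a/S_se + τ_m/S_su = 304.04/523 + 568.08/1080 = 0.58135 + 0.52600 = 1.1073
n_f = 1/1.1073 = 0.9031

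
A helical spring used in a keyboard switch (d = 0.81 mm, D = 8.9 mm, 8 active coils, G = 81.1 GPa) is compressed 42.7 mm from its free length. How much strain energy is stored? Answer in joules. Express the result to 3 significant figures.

0.705 J

k = Gd⁴/(8D³N_a) = (81.1×10³)(0.81⁴)/(8·8.9³·8) = 0.77377 N/mm
U = ½kδ² = 0.5 × 0.77377 × 42.7² = 705.4 N·mm = 0.7054 J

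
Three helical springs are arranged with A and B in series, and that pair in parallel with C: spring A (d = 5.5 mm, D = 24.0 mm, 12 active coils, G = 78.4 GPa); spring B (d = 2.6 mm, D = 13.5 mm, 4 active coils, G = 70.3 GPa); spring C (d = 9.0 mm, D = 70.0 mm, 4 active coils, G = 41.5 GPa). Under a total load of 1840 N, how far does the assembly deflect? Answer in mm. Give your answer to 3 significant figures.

38.3 mm

k_A = Gd⁴/(8D³N_a) = (78.4×10³)(5.5⁴)/(8·24.0³·12) = 54.058 N/mm
k_B = Gd⁴/(8D³N_a) = (70.3×10³)(2.6⁴)/(8·13.5³·4) = 40.804 N/mm
k_C = Gd⁴/(8D³N_a) = (41.5×10³)(9.0⁴)/(8·70.0³·4) = 24.807 N/mm
Springs A,B series: k_AB = 1/(1/54.058+1/40.804) = 23.252 N/mm; parallel with C: k_eq = 23.252+24.807 = 48.059 N/mm
δ = F/k_eq = 1840/48.059 = 38.286 mm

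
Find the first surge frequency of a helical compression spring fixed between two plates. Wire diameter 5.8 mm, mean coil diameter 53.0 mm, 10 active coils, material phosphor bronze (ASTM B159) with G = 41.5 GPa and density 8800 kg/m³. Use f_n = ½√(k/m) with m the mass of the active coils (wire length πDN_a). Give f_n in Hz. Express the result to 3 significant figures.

k = Gd⁴/(8D³N_a) = (41.5×10³)(5.8⁴)/(8·53.0³·10) = 3.9431 N/mm = 3943.1 N/m
Wire length L = πDN_a = π·53.0·10 = 1665 mm
m = ρ·(πd²/4)·L = 8800 × 26.421×10⁻⁶ m² × 1.665 m = 0.38713 kg
f_n = ½√(k/m) = 0.5·√(3943.1/0.38713) = 0.5·√(10186) = 50.462 Hz

50.5 Hz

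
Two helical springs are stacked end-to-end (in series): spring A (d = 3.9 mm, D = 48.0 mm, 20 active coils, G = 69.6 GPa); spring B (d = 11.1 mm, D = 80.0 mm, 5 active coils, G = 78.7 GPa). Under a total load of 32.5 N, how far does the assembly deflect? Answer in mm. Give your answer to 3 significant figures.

k_A = Gd⁴/(8D³N_a) = (69.6×10³)(3.9⁴)/(8·48.0³·20) = 0.90996 N/mm
k_B = Gd⁴/(8D³N_a) = (78.7×10³)(11.1⁴)/(8·80.0³·5) = 58.336 N/mm
Series: 1/k_eq = 1/0.90996 + 1/58.336 = 1.1161; k_eq = 0.89599 N/mm
δ = F/k_eq = 32.5/0.89599 = 36.273 mm

36.3 mm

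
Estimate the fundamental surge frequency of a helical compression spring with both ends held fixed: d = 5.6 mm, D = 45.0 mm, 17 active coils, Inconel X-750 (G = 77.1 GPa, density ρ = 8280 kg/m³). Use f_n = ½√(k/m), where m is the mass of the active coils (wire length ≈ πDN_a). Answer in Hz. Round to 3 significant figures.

k = Gd⁴/(8D³N_a) = (77.1×10³)(5.6⁴)/(8·45.0³·17) = 6.1183 N/mm = 6118.3 N/m
Wire length L = πDN_a = π·45.0·17 = 2403.3 mm
m = ρ·(πd²/4)·L = 8280 × 24.63×10⁻⁶ m² × 2.4033 m = 0.49013 kg
f_n = ½√(k/m) = 0.5·√(6118.3/0.49013) = 0.5·√(12483) = 55.864 Hz

55.9 Hz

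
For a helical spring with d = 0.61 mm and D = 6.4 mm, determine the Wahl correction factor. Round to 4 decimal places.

1.1376

C = D/d = 6.4/0.61 = 10.4918
K_W = (4C−1)/(4C−4) + 0.615/C = 40.967/37.967 + 0.0586 = 1.1376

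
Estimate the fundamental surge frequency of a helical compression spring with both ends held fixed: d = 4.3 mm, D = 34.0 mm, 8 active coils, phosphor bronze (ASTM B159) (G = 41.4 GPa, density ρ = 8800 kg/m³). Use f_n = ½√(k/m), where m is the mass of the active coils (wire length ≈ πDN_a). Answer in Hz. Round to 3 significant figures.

113 Hz

k = Gd⁴/(8D³N_a) = (41.4×10³)(4.3⁴)/(8·34.0³·8) = 5.6267 N/mm = 5626.7 N/m
Wire length L = πDN_a = π·34.0·8 = 854.51 mm
m = ρ·(πd²/4)·L = 8800 × 14.522×10⁻⁶ m² × 0.85451 m = 0.1092 kg
f_n = ½√(k/m) = 0.5·√(5626.7/0.1092) = 0.5·√(51526) = 113.5 Hz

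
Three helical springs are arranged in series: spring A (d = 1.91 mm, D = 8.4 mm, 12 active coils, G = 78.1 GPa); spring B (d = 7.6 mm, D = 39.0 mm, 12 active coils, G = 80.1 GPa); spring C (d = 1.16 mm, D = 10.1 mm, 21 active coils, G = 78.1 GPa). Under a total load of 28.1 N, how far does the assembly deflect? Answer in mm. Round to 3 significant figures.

k_A = Gd⁴/(8D³N_a) = (78.1×10³)(1.91⁴)/(8·8.4³·12) = 18.267 N/mm
k_B = Gd⁴/(8D³N_a) = (80.1×10³)(7.6⁴)/(8·39.0³·12) = 46.927 N/mm
k_C = Gd⁴/(8D³N_a) = (78.1×10³)(1.16⁴)/(8·10.1³·21) = 0.81698 N/mm
Series: 1/k_eq = 1/18.267 + 1/46.927 + 1/0.81698 = 1.3001; k_eq = 0.76918 N/mm
δ = F/k_eq = 28.1/0.76918 = 36.532 mm

36.5 mm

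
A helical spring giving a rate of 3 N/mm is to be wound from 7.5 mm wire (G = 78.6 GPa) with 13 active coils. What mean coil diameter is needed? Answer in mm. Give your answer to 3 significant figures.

92.7 mm

D = (Gd⁴/(8N_a·k))^(1/3) = (78.6×10³·7.5⁴/(8·13·3))^(1/3)
  = (797100)^(1/3) = 92.7195 mm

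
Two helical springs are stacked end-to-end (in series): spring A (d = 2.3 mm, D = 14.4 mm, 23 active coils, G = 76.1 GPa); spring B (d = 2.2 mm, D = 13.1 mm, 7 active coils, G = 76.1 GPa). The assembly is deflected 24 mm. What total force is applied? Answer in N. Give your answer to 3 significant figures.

k_A = Gd⁴/(8D³N_a) = (76.1×10³)(2.3⁴)/(8·14.4³·23) = 3.8761 N/mm
k_B = Gd⁴/(8D³N_a) = (76.1×10³)(2.2⁴)/(8·13.1³·7) = 14.16 N/mm
Series: 1/k_eq = 1/3.8761 + 1/14.16 = 0.32861; k_eq = 3.0431 N/mm
F = k_eq·δ = 3.0431·24 = 73.034 N

73.0 N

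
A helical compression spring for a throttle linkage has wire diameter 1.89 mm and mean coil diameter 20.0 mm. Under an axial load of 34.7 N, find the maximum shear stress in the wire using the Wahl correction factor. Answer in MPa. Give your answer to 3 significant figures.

Spring index C = D/d = 20.0/1.89 = 10.5820
K_W = (4C−1)/(4C−4) + 0.615/C = 41.328/38.328 + 0.0581 = 1.1364
τ₀ = 8FD/(πd³) = 8·34.7·20.0/(π·1.89³) = 5552/21.21 = 261.77 MPa
τ_max = K·τ₀ = 1.1364 × 261.77 = 297.47 MPa

297 MPa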